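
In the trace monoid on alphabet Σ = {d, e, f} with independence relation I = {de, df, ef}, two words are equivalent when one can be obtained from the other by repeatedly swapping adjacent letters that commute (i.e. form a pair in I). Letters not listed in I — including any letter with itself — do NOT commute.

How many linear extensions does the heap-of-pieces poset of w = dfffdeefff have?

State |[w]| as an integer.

piece 0:d — minimal
piece 1:f — minimal
piece 2:f rests on {1:f}
piece 3:f rests on {2:f}
piece 4:d rests on {0:d}
piece 5:e — minimal
piece 6:e rests on {5:e}
piece 7:f rests on {3:f}
piece 8:f rests on {7:f}
piece 9:f rests on {8:f}
minimal pieces: {0:d, 1:f, 5:e}
ways to finish when only these pieces remain (= sum over removing one remaining piece with nothing left below it):
  1 left: {4}→1  {6}→1  {9}→1
  2 left: {0,4}→1  {4,6}→2  {4,9}→2  {5,6}→1  {6,9}→2  {8,9}→1
  3 left: {0,4,6}→3  {0,4,9}→3  {4,5,6}→3  {4,6,9}→6  {4,8,9}→3  {5,6,9}→3  {6,8,9}→3  {7,8,9}→1
  4 left: {0,4,5,6}→6  {0,4,6,9}→12  {0,4,8,9}→6  {3,7,8,9}→1  {4,5,6,9}→12  {4,6,8,9}→12  {4,7,8,9}→4  {5,6,8,9}→6  {6,7,8,9}→4
  5 left: {0,4,5,6,9}→30  {0,4,6,8,9}→30  {0,4,7,8,9}→10  {2,3,7,8,9}→1  {3,4,7,8,9}→5  {3,6,7,8,9}→5  {4,5,6,8,9}→30  {4,6,7,8,9}→20  {5,6,7,8,9}→10
  6 left: {0,3,4,7,8,9}→15  {0,4,5,6,8,9}→90  {0,4,6,7,8,9}→60  {1,2,3,7,8,9}→1  {2,3,4,7,8,9}→6  {2,3,6,7,8,9}→6  {3,4,6,7,8,9}→30  {3,5,6,7,8,9}→15  {4,5,6,7,8,9}→60
  7 left: {0,2,3,4,7,8,9}→21  {0,3,4,6,7,8,9}→105  {0,4,5,6,7,8,9}→210  {1,2,3,4,7,8,9}→7  {1,2,3,6,7,8,9}→7  {2,3,4,6,7,8,9}→42  {2,3,5,6,7,8,9}→21  {3,4,5,6,7,8,9}→105
  8 left: {0,1,2,3,4,7,8,9}→28  {0,2,3,4,6,7,8,9}→168  {0,3,4,5,6,7,8,9}→420  {1,2,3,4,6,7,8,9}→56  {1,2,3,5,6,7,8,9}→28  {2,3,4,5,6,7,8,9}→168
  placing 0:d first → 252 extensions
  placing 1:f first → 756 extensions
  placing 5:e first → 252 extensions
total linear extensions = 1260

1260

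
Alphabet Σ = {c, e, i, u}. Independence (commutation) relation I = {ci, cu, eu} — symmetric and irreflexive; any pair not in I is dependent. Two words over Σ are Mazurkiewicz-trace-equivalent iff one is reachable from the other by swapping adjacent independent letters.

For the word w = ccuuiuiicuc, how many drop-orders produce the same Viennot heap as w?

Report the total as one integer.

330

#0=c has no predecessor
#1=c depends on [0:c]
#2=u has no predecessor
#3=u depends on [2:u]
#4=i depends on [3:u]
#5=u depends on [4:i]
#6=i depends on [5:u]
#7=i depends on [6:i]
#8=c depends on [1:c]
#9=u depends on [7:i]
#10=c depends on [8:c]
sources: [0:c, 2:u]
N(rest) = Σ N(rest − s) over sources s of rest; N(one piece) = 1:
  size 1 → [9]=1  [10]=1
  size 2 → [7,9]=1  [8,10]=1  [9,10]=2
  size 3 → [1,8,10]=1  [6,7,9]=1  [7,9,10]=3  [8,9,10]=3
  size 4 → [0,1,8,10]=1  [1,8,9,10]=4  [5,6,7,9]=1  [6,7,9,10]=4  [7,8,9,10]=6
  size 5 → [0,1,8,9,10]=5  [1,7,8,9,10]=10  [4,5,6,7,9]=1  [5,6,7,9,10]=5  [6,7,8,9,10]=10
  size 6 → [0,1,7,8,9,10]=15  [1,6,7,8,9,10]=20  [3,4,5,6,7,9]=1  [4,5,6,7,9,10]=6  [5,6,7,8,9,10]=15
  size 7 → [0,1,6,7,8,9,10]=35  [1,5,6,7,8,9,10]=35  [2,3,4,5,6,7,9]=1  [3,4,5,6,7,9,10]=7  [4,5,6,7,8,9,10]=21
  size 8 → [0,1,5,6,7,8,9,10]=70  [1,4,5,6,7,8,9,10]=56  [2,3,4,5,6,7,9,10]=8  [3,4,5,6,7,8,9,10]=28
  size 9 → [0,1,4,5,6,7,8,9,10]=126  [1,3,4,5,6,7,8,9,10]=84  [2,3,4,5,6,7,8,9,10]=36
  first=0(c) contributes 120
  first=2(u) contributes 210
|[w]| = 330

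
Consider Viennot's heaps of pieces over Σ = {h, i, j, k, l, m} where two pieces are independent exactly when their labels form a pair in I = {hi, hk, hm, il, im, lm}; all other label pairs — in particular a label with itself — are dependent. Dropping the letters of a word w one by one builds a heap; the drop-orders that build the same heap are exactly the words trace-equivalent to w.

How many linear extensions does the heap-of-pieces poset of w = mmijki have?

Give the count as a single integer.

3

#0=m has no predecessor
#1=m depends on [0:m]
#2=i has no predecessor
#3=j depends on [1:m, 2:i]
#4=k depends on [3:j]
#5=i depends on [4:k]
sources: [0:m, 2:i]
N(rest) = Σ N(rest − s) over sources s of rest; N(one piece) = 1:
  size 1 → [5]=1
  size 2 → [4,5]=1
  size 3 → [3,4,5]=1
  size 4 → [1,3,4,5]=1  [2,3,4,5]=1
  first=0(m) contributes 2
  first=2(i) contributes 1
|[w]| = 3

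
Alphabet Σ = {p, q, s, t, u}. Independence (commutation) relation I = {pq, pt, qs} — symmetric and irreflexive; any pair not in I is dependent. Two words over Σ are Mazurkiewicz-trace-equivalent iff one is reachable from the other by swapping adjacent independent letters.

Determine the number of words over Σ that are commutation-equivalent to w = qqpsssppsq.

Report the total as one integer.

120

0(q) covers ∅
1(q) covers 0:q
2(p) covers ∅
3(s) covers 2:p
4(s) covers 3:s
5(s) covers 4:s
6(p) covers 5:s
7(p) covers 6:p
8(s) covers 7:p
9(q) covers 1:q
floor of heap: 0:q, 2:p
completions by unplaced set U, small U first (add the entries for U minus each lowest piece of U):
  |U|=1: {8}:1  {9}:1
  |U|=2: {1,9}:1  {7,8}:1  {8,9}:2
  |U|=3: {0,1,9}:1  {1,8,9}:3  {6,7,8}:1  {7,8,9}:3
  |U|=4: {0,1,8,9}:4  {1,7,8,9}:6  {5,6,7,8}:1  {6,7,8,9}:4
  |U|=5: {0,1,7,8,9}:10  {1,6,7,8,9}:10  {4,5,6,7,8}:1  {5,6,7,8,9}:5
  |U|=6: {0,1,6,7,8,9}:20  {1,5,6,7,8,9}:15  {3,4,5,6,7,8}:1  {4,5,6,7,8,9}:6
  |U|=7: {0,1,5,6,7,8,9}:35  {1,4,5,6,7,8,9}:21  {2,3,4,5,6,7,8}:1  {3,4,5,6,7,8,9}:7
  |U|=8: {0,1,4,5,6,7,8,9}:56  {1,3,4,5,6,7,8,9}:28  {2,3,4,5,6,7,8,9}:8
  start at 0(q): 36
  start at 2(p): 84
sum over floor = 120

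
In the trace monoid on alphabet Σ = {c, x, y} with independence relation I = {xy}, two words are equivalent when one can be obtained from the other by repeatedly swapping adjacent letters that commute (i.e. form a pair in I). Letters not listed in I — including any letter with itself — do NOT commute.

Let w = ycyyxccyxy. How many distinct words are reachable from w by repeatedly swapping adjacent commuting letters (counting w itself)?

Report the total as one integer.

piece 0:y — minimal
piece 1:c rests on {0:y}
piece 2:y rests on {1:c}
piece 3:y rests on {2:y}
piece 4:x rests on {1:c}
piece 5:c rests on {3:y, 4:x}
piece 6:c rests on {5:c}
piece 7:y rests on {6:c}
piece 8:x rests on {6:c}
piece 9:y rests on {7:y}
minimal pieces: {0:y}
ways to finish when only these pieces remain (= sum over removing one remaining piece with nothing left below it):
  1 left: {8}→1  {9}→1
  2 left: {7,9}→1  {8,9}→2
  3 left: {7,8,9}→3
  4 left: {6,7,8,9}→3
  5 left: {5,6,7,8,9}→3
  6 left: {3,5,6,7,8,9}→3  {4,5,6,7,8,9}→3
  7 left: {2,3,5,6,7,8,9}→3  {3,4,5,6,7,8,9}→6
  8 left: {2,3,4,5,6,7,8,9}→9
  placing 0:y first → 9 extensions

9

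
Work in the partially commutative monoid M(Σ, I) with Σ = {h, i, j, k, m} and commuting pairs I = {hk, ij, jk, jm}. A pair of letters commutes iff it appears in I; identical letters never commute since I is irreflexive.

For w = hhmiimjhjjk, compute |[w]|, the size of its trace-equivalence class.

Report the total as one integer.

21

drop 0:h onto floor
drop 1:h onto {0:h}
drop 2:m onto {1:h}
drop 3:i onto {2:m}
drop 4:i onto {3:i}
drop 5:m onto {4:i}
drop 6:j onto {1:h}
drop 7:h onto {5:m, 6:j}
drop 8:j onto {7:h}
drop 9:j onto {8:j}
drop 10:k onto {5:m}
ground layer = {0:h}
drop-orders for the pieces not yet dropped (sum over which currently-grounded one goes next):
  1 to go: {9} 1  {10} 1
  2 to go: {8,9} 1  {9,10} 2
  3 to go: {7,8,9} 1  {8,9,10} 3
  4 to go: {6,7,8,9} 1  {7,8,9,10} 4
  5 to go: {5,7,8,9,10} 4  {6,7,8,9,10} 5
  6 to go: {4,5,7,8,9,10} 4  {5,6,7,8,9,10} 9
  7 to go: {3,4,5,7,8,9,10} 4  {4,5,6,7,8,9,10} 13
  8 to go: {2,3,4,5,7,8,9,10} 4  {3,4,5,6,7,8,9,10} 17
  9 to go: {2,3,4,5,6,7,8,9,10} 21
  if 0:h drops first: 21 orders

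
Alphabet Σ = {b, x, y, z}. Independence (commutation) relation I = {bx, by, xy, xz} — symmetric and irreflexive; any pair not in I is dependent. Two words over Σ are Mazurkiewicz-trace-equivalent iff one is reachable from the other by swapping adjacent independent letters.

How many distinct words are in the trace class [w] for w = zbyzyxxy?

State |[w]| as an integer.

56

drop 0:z onto floor
drop 1:b onto {0:z}
drop 2:y onto {0:z}
drop 3:z onto {1:b, 2:y}
drop 4:y onto {3:z}
drop 5:x onto floor
drop 6:x onto {5:x}
drop 7:y onto {4:y}
ground layer = {0:z, 5:x}
drop-orders for the pieces not yet dropped (sum over which currently-grounded one goes next):
  1 to go: {6} 1  {7} 1
  2 to go: {4,7} 1  {5,6} 1  {6,7} 2
  3 to go: {3,4,7} 1  {4,6,7} 3  {5,6,7} 3
  4 to go: {1,3,4,7} 1  {2,3,4,7} 1  {3,4,6,7} 4  {4,5,6,7} 6
  5 to go: {1,2,3,4,7} 2  {1,3,4,6,7} 5  {2,3,4,6,7} 5  {3,4,5,6,7} 10
  6 to go: {0,1,2,3,4,7} 2  {1,2,3,4,6,7} 12  {1,3,4,5,6,7} 15  {2,3,4,5,6,7} 15
  if 0:z drops first: 42 orders
  if 5:x drops first: 14 orders
heap linearizations: 56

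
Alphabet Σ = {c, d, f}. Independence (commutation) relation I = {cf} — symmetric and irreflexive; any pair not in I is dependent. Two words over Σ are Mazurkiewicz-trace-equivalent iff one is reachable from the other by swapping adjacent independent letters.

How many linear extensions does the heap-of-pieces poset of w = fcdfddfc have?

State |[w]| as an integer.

4

piece 0:f — minimal
piece 1:c — minimal
piece 2:d rests on {0:f, 1:c}
piece 3:f rests on {2:d}
piece 4:d rests on {3:f}
piece 5:d rests on {4:d}
piece 6:f rests on {5:d}
piece 7:c rests on {5:d}
minimal pieces: {0:f, 1:c}
ways to finish when only these pieces remain (= sum over removing one remaining piece with nothing left below it):
  1 left: {6}→1  {7}→1
  2 left: {6,7}→2
  3 left: {5,6,7}→2
  4 left: {4,5,6,7}→2
  5 left: {3,4,5,6,7}→2
  6 left: {2,3,4,5,6,7}→2
  placing 0:f first → 2 extensions
  placing 1:c first → 2 extensions
total linear extensions = 4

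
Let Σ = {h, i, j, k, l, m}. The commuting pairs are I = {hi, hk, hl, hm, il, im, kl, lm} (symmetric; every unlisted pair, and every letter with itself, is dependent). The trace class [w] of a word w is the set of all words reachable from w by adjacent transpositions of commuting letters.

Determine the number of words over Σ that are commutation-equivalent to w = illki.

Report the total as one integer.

drop 0:i onto floor
drop 1:l onto floor
drop 2:l onto {1:l}
drop 3:k onto {0:i}
drop 4:i onto {3:k}
ground layer = {0:i, 1:l}
drop-orders for the pieces not yet dropped (sum over which currently-grounded one goes next):
  1 to go: {2} 1  {4} 1
  2 to go: {1,2} 1  {2,4} 2  {3,4} 1
  3 to go: {0,3,4} 1  {1,2,4} 3  {2,3,4} 3
  if 0:i drops first: 6 orders
  if 1:l drops first: 4 orders
heap linearizations: 10

10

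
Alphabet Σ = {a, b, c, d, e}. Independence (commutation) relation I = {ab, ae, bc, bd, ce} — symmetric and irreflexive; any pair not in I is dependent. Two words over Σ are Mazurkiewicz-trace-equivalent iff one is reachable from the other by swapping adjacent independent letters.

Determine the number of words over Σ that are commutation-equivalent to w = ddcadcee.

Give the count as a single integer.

3

0(d) covers ∅
1(d) covers 0:d
2(c) covers 1:d
3(a) covers 2:c
4(d) covers 3:a
5(c) covers 4:d
6(e) covers 4:d
7(e) covers 6:e
floor of heap: 0:d
completions by unplaced set U, small U first (add the entries for U minus each lowest piece of U):
  |U|=1: {5}:1  {7}:1
  |U|=2: {5,7}:2  {6,7}:1
  |U|=3: {5,6,7}:3
  |U|=4: {4,5,6,7}:3
  |U|=5: {3,4,5,6,7}:3
  |U|=6: {2,3,4,5,6,7}:3
  start at 0(d): 3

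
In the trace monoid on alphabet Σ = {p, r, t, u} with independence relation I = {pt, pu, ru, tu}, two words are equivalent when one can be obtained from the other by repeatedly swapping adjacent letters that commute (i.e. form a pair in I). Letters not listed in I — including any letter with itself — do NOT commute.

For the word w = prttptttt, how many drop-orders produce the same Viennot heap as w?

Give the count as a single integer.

7

piece 0:p — minimal
piece 1:r rests on {0:p}
piece 2:t rests on {1:r}
piece 3:t rests on {2:t}
piece 4:p rests on {1:r}
piece 5:t rests on {3:t}
piece 6:t rests on {5:t}
piece 7:t rests on {6:t}
piece 8:t rests on {7:t}
minimal pieces: {0:p}
ways to finish when only these pieces remain (= sum over removing one remaining piece with nothing left below it):
  1 left: {4}→1  {8}→1
  2 left: {4,8}→2  {7,8}→1
  3 left: {4,7,8}→3  {6,7,8}→1
  4 left: {4,6,7,8}→4  {5,6,7,8}→1
  5 left: {3,5,6,7,8}→1  {4,5,6,7,8}→5
  6 left: {2,3,5,6,7,8}→1  {3,4,5,6,7,8}→6
  7 left: {2,3,4,5,6,7,8}→7
  placing 0:p first → 7 extensions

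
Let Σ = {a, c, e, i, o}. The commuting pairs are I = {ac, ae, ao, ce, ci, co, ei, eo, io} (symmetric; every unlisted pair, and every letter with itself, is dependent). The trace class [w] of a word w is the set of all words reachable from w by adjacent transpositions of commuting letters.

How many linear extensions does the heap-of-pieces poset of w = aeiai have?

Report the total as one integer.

0(a) covers ∅
1(e) covers ∅
2(i) covers 0:a
3(a) covers 2:i
4(i) covers 3:a
floor of heap: 0:a, 1:e
completions by unplaced set U, small U first (add the entries for U minus each lowest piece of U):
  |U|=1: {1}:1  {4}:1
  |U|=2: {1,4}:2  {3,4}:1
  |U|=3: {1,3,4}:3  {2,3,4}:1
  start at 0(a): 4
  start at 1(e): 1
sum over floor = 5

5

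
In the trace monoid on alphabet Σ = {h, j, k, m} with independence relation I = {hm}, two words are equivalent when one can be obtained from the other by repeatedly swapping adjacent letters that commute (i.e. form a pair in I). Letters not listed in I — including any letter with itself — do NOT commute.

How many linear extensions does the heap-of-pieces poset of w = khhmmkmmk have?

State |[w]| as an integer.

0(k) covers ∅
1(h) covers 0:k
2(h) covers 1:h
3(m) covers 0:k
4(m) covers 3:m
5(k) covers 2:h, 4:m
6(m) covers 5:k
7(m) covers 6:m
8(k) covers 7:m
floor of heap: 0:k
completions by unplaced set U, small U first (add the entries for U minus each lowest piece of U):
  |U|=1: {8}:1
  |U|=2: {7,8}:1
  |U|=3: {6,7,8}:1
  |U|=4: {5,6,7,8}:1
  |U|=5: {2,5,6,7,8}:1  {4,5,6,7,8}:1
  |U|=6: {1,2,5,6,7,8}:1  {2,4,5,6,7,8}:2  {3,4,5,6,7,8}:1
  |U|=7: {1,2,4,5,6,7,8}:3  {2,3,4,5,6,7,8}:3
  start at 0(k): 6

6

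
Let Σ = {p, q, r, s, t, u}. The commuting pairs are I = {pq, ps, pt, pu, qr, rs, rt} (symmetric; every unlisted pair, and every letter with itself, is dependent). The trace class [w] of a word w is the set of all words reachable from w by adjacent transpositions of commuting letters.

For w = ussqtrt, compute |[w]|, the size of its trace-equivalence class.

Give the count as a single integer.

#0=u has no predecessor
#1=s depends on [0:u]
#2=s depends on [1:s]
#3=q depends on [2:s]
#4=t depends on [3:q]
#5=r depends on [0:u]
#6=t depends on [4:t]
sources: [0:u]
N(rest) = Σ N(rest − s) over sources s of rest; N(one piece) = 1:
  size 1 → [5]=1  [6]=1
  size 2 → [4,6]=1  [5,6]=2
  size 3 → [3,4,6]=1  [4,5,6]=3
  size 4 → [2,3,4,6]=1  [3,4,5,6]=4
  size 5 → [1,2,3,4,6]=1  [2,3,4,5,6]=5
  first=0(u) contributes 6

6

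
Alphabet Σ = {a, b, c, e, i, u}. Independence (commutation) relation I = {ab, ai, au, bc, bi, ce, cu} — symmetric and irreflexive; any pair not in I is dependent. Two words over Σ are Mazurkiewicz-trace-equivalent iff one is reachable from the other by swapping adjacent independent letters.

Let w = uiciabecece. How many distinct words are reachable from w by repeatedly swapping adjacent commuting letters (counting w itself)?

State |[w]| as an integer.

110

drop 0:u onto floor
drop 1:i onto {0:u}
drop 2:c onto {1:i}
drop 3:i onto {2:c}
drop 4:a onto {2:c}
drop 5:b onto {0:u}
drop 6:e onto {3:i, 4:a, 5:b}
drop 7:c onto {3:i, 4:a}
drop 8:e onto {6:e}
drop 9:c onto {7:c}
drop 10:e onto {8:e}
ground layer = {0:u}
drop-orders for the pieces not yet dropped (sum over which currently-grounded one goes next):
  1 to go: {9} 1  {10} 1
  2 to go: {7,9} 1  {8,10} 1  {9,10} 2
  3 to go: {6,8,10} 1  {7,9,10} 3  {8,9,10} 3
  4 to go: {5,6,8,10} 1  {6,8,9,10} 4  {7,8,9,10} 6
  5 to go: {5,6,8,9,10} 5  {6,7,8,9,10} 10
  6 to go: {3,6,7,8,9,10} 10  {4,6,7,8,9,10} 10  {5,6,7,8,9,10} 15
  7 to go: {3,4,6,7,8,9,10} 20  {3,5,6,7,8,9,10} 25  {4,5,6,7,8,9,10} 25
  8 to go: {2,3,4,6,7,8,9,10} 20  {3,4,5,6,7,8,9,10} 70
  9 to go: {1,2,3,4,6,7,8,9,10} 20  {2,3,4,5,6,7,8,9,10} 90
  if 0:u drops first: 110 orders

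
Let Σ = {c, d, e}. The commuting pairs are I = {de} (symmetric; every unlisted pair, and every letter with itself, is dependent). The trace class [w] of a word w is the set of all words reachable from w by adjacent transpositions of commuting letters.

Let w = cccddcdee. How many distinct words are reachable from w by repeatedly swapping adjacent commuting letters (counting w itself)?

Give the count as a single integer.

piece 0:c — minimal
piece 1:c rests on {0:c}
piece 2:c rests on {1:c}
piece 3:d rests on {2:c}
piece 4:d rests on {3:d}
piece 5:c rests on {4:d}
piece 6:d rests on {5:c}
piece 7:e rests on {5:c}
piece 8:e rests on {7:e}
minimal pieces: {0:c}
ways to finish when only these pieces remain (= sum over removing one remaining piece with nothing left below it):
  1 left: {6}→1  {8}→1
  2 left: {6,8}→2  {7,8}→1
  3 left: {6,7,8}→3
  4 left: {5,6,7,8}→3
  5 left: {4,5,6,7,8}→3
  6 left: {3,4,5,6,7,8}→3
  7 left: {2,3,4,5,6,7,8}→3
  placing 0:c first → 3 extensions

3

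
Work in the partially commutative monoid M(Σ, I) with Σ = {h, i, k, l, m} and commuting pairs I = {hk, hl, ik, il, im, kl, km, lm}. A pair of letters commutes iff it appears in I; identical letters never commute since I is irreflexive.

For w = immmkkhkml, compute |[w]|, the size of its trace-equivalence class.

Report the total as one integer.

3360

drop 0:i onto floor
drop 1:m onto floor
drop 2:m onto {1:m}
drop 3:m onto {2:m}
drop 4:k onto floor
drop 5:k onto {4:k}
drop 6:h onto {0:i, 3:m}
drop 7:k onto {5:k}
drop 8:m onto {6:h}
drop 9:l onto floor
ground layer = {0:i, 1:m, 4:k, 9:l}
drop-orders for the pieces not yet dropped (sum over which currently-grounded one goes next):
  1 to go: {7} 1  {8} 1  {9} 1
  2 to go: {5,7} 1  {6,8} 1  {7,8} 2  {7,9} 2  {8,9} 2
  3 to go: {0,6,8} 1  {3,6,8} 1  {4,5,7} 1  {5,7,8} 3  {5,7,9} 3  {6,7,8} 3  {6,8,9} 3  {7,8,9} 6
  4 to go: {0,3,6,8} 2  {0,6,7,8} 4  {0,6,8,9} 4  {2,3,6,8} 1  {3,6,7,8} 4  {3,6,8,9} 4  {4,5,7,8} 4  {4,5,7,9} 4  {5,6,7,8} 6  {5,7,8,9} 12  {6,7,8,9} 12
  5 to go: {0,2,3,6,8} 3  {0,3,6,7,8} 10  {0,3,6,8,9} 10  {0,5,6,7,8} 10  {0,6,7,8,9} 20  {1,2,3,6,8} 1  {2,3,6,7,8} 5  {2,3,6,8,9} 5  {3,5,6,7,8} 10  {3,6,7,8,9} 20  {4,5,6,7,8} 10  {4,5,7,8,9} 20  {5,6,7,8,9} 30
  6 to go: {0,1,2,3,6,8} 4  {0,2,3,6,7,8} 18  {0,2,3,6,8,9} 18  {0,3,5,6,7,8} 30  {0,3,6,7,8,9} 60  {0,4,5,6,7,8} 20  {0,5,6,7,8,9} 60  {1,2,3,6,7,8} 6  {1,2,3,6,8,9} 6  {2,3,5,6,7,8} 15  {2,3,6,7,8,9} 30  {3,4,5,6,7,8} 20  {3,5,6,7,8,9} 60  {4,5,6,7,8,9} 60
  7 to go: {0,1,2,3,6,7,8} 28  {0,1,2,3,6,8,9} 28  {0,2,3,5,6,7,8} 63  {0,2,3,6,7,8,9} 126  {0,3,4,5,6,7,8} 70  {0,3,5,6,7,8,9} 210  {0,4,5,6,7,8,9} 140  {1,2,3,5,6,7,8} 21  {1,2,3,6,7,8,9} 42  {2,3,4,5,6,7,8} 35  {2,3,5,6,7,8,9} 105  {3,4,5,6,7,8,9} 140
  8 to go: {0,1,2,3,5,6,7,8} 112  {0,1,2,3,6,7,8,9} 224  {0,2,3,4,5,6,7,8} 168  {0,2,3,5,6,7,8,9} 504  {0,3,4,5,6,7,8,9} 560  {1,2,3,4,5,6,7,8} 56  {1,2,3,5,6,7,8,9} 168  {2,3,4,5,6,7,8,9} 280
  if 0:i drops first: 504 orders
  if 1:m drops first: 1512 orders
  if 4:k drops first: 1008 orders
  if 9:l drops first: 336 orders
heap linearizations: 3360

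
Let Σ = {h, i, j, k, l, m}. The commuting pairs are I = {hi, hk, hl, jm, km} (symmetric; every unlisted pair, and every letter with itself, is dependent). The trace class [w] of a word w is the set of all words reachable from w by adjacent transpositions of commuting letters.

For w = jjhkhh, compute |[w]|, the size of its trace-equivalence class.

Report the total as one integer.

4

drop 0:j onto floor
drop 1:j onto {0:j}
drop 2:h onto {1:j}
drop 3:k onto {1:j}
drop 4:h onto {2:h}
drop 5:h onto {4:h}
ground layer = {0:j}
drop-orders for the pieces not yet dropped (sum over which currently-grounded one goes next):
  1 to go: {3} 1  {5} 1
  2 to go: {3,5} 2  {4,5} 1
  3 to go: {2,4,5} 1  {3,4,5} 3
  4 to go: {2,3,4,5} 4
  if 0:j drops first: 4 orders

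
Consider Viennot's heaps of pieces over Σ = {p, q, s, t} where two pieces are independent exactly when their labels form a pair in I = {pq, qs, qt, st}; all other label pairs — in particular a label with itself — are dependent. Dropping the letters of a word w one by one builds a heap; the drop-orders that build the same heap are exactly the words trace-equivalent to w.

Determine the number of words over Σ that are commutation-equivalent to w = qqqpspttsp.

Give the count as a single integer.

piece 0:q — minimal
piece 1:q rests on {0:q}
piece 2:q rests on {1:q}
piece 3:p — minimal
piece 4:s rests on {3:p}
piece 5:p rests on {4:s}
piece 6:t rests on {5:p}
piece 7:t rests on {6:t}
piece 8:s rests on {5:p}
piece 9:p rests on {7:t, 8:s}
minimal pieces: {0:q, 3:p}
ways to finish when only these pieces remain (= sum over removing one remaining piece with nothing left below it):
  1 left: {2}→1  {9}→1
  2 left: {1,2}→1  {2,9}→2  {7,9}→1  {8,9}→1
  3 left: {0,1,2}→1  {1,2,9}→3  {2,7,9}→3  {2,8,9}→3  {6,7,9}→1  {7,8,9}→2
  4 left: {0,1,2,9}→4  {1,2,7,9}→6  {1,2,8,9}→6  {2,6,7,9}→4  {2,7,8,9}→8  {6,7,8,9}→3
  5 left: {0,1,2,7,9}→10  {0,1,2,8,9}→10  {1,2,6,7,9}→10  {1,2,7,8,9}→20  {2,6,7,8,9}→15  {5,6,7,8,9}→3
  6 left: {0,1,2,6,7,9}→20  {0,1,2,7,8,9}→40  {1,2,6,7,8,9}→45  {2,5,6,7,8,9}→18  {4,5,6,7,8,9}→3
  7 left: {0,1,2,6,7,8,9}→105  {1,2,5,6,7,8,9}→63  {2,4,5,6,7,8,9}→21  {3,4,5,6,7,8,9}→3
  8 left: {0,1,2,5,6,7,8,9}→168  {1,2,4,5,6,7,8,9}→84  {2,3,4,5,6,7,8,9}→24
  placing 0:q first → 108 extensions
  placing 3:p first → 252 extensions
total linear extensions = 360

360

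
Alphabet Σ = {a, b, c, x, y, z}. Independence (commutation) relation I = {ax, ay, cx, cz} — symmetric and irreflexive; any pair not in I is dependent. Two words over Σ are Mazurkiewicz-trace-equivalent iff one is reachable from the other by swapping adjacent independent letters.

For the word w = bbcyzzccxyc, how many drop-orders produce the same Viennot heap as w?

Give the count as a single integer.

0(b) covers ∅
1(b) covers 0:b
2(c) covers 1:b
3(y) covers 2:c
4(z) covers 3:y
5(z) covers 4:z
6(c) covers 3:y
7(c) covers 6:c
8(x) covers 5:z
9(y) covers 7:c, 8:x
10(c) covers 9:y
floor of heap: 0:b
completions by unplaced set U, small U first (add the entries for U minus each lowest piece of U):
  |U|=1: {10}:1
  |U|=2: {9,10}:1
  |U|=3: {7,9,10}:1  {8,9,10}:1
  |U|=4: {5,8,9,10}:1  {6,7,9,10}:1  {7,8,9,10}:2
  |U|=5: {4,5,8,9,10}:1  {5,7,8,9,10}:3  {6,7,8,9,10}:3
  |U|=6: {4,5,7,8,9,10}:4  {5,6,7,8,9,10}:6
  |U|=7: {4,5,6,7,8,9,10}:10
  |U|=8: {3,4,5,6,7,8,9,10}:10
  |U|=9: {2,3,4,5,6,7,8,9,10}:10
  start at 0(b): 10

10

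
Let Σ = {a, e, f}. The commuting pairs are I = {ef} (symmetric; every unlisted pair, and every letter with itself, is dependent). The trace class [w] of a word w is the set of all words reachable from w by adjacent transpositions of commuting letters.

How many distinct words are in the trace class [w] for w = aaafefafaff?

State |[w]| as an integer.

3

piece 0:a — minimal
piece 1:a rests on {0:a}
piece 2:a rests on {1:a}
piece 3:f rests on {2:a}
piece 4:e rests on {2:a}
piece 5:f rests on {3:f}
piece 6:a rests on {4:e, 5:f}
piece 7:f rests on {6:a}
piece 8:a rests on {7:f}
piece 9:f rests on {8:a}
piece 10:f rests on {9:f}
minimal pieces: {0:a}
ways to finish when only these pieces remain (= sum over removing one remaining piece with nothing left below it):
  1 left: {10}→1
  2 left: {9,10}→1
  3 left: {8,9,10}→1
  4 left: {7,8,9,10}→1
  5 left: {6,7,8,9,10}→1
  6 left: {4,6,7,8,9,10}→1  {5,6,7,8,9,10}→1
  7 left: {3,5,6,7,8,9,10}→1  {4,5,6,7,8,9,10}→2
  8 left: {3,4,5,6,7,8,9,10}→3
  9 left: {2,3,4,5,6,7,8,9,10}→3
  placing 0:a first → 3 extensions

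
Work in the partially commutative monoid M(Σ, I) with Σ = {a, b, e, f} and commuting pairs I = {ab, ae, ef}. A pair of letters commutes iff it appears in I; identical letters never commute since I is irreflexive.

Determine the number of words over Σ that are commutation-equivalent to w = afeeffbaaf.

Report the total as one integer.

64

piece 0:a — minimal
piece 1:f rests on {0:a}
piece 2:e — minimal
piece 3:e rests on {2:e}
piece 4:f rests on {1:f}
piece 5:f rests on {4:f}
piece 6:b rests on {3:e, 5:f}
piece 7:a rests on {5:f}
piece 8:a rests on {7:a}
piece 9:f rests on {6:b, 8:a}
minimal pieces: {0:a, 2:e}
ways to finish when only these pieces remain (= sum over removing one remaining piece with nothing left below it):
  1 left: {9}→1
  2 left: {6,9}→1  {8,9}→1
  3 left: {3,6,9}→1  {6,8,9}→2  {7,8,9}→1
  4 left: {2,3,6,9}→1  {3,6,8,9}→3  {6,7,8,9}→3
  5 left: {2,3,6,8,9}→4  {3,6,7,8,9}→6  {5,6,7,8,9}→3
  6 left: {2,3,6,7,8,9}→10  {3,5,6,7,8,9}→9  {4,5,6,7,8,9}→3
  7 left: {1,4,5,6,7,8,9}→3  {2,3,5,6,7,8,9}→19  {3,4,5,6,7,8,9}→12
  8 left: {0,1,4,5,6,7,8,9}→3  {1,3,4,5,6,7,8,9}→15  {2,3,4,5,6,7,8,9}→31
  placing 0:a first → 46 extensions
  placing 2:e first → 18 extensions
total linear extensions = 64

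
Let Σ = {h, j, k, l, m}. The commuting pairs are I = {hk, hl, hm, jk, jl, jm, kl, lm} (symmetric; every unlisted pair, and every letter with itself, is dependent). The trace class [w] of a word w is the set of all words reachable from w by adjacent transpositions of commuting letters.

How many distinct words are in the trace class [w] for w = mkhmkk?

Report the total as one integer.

6

piece 0:m — minimal
piece 1:k rests on {0:m}
piece 2:h — minimal
piece 3:m rests on {1:k}
piece 4:k rests on {3:m}
piece 5:k rests on {4:k}
minimal pieces: {0:m, 2:h}
ways to finish when only these pieces remain (= sum over removing one remaining piece with nothing left below it):
  1 left: {2}→1  {5}→1
  2 left: {2,5}→2  {4,5}→1
  3 left: {2,4,5}→3  {3,4,5}→1
  4 left: {1,3,4,5}→1  {2,3,4,5}→4
  placing 0:m first → 5 extensions
  placing 2:h first → 1 extensions
total linear extensions = 6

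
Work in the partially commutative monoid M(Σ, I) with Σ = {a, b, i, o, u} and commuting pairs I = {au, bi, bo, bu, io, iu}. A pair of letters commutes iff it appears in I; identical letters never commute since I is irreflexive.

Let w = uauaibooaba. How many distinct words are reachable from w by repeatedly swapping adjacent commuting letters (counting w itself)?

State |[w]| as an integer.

piece 0:u — minimal
piece 1:a — minimal
piece 2:u rests on {0:u}
piece 3:a rests on {1:a}
piece 4:i rests on {3:a}
piece 5:b rests on {3:a}
piece 6:o rests on {2:u, 3:a}
piece 7:o rests on {6:o}
piece 8:a rests on {4:i, 5:b, 7:o}
piece 9:b rests on {8:a}
piece 10:a rests on {9:b}
minimal pieces: {0:u, 1:a}
ways to finish when only these pieces remain (= sum over removing one remaining piece with nothing left below it):
  1 left: {10}→1
  2 left: {9,10}→1
  3 left: {8,9,10}→1
  4 left: {4,8,9,10}→1  {5,8,9,10}→1  {7,8,9,10}→1
  5 left: {4,5,8,9,10}→2  {4,7,8,9,10}→2  {5,7,8,9,10}→2  {6,7,8,9,10}→1
  6 left: {2,6,7,8,9,10}→1  {4,5,7,8,9,10}→6  {4,6,7,8,9,10}→3  {5,6,7,8,9,10}→3
  7 left: {0,2,6,7,8,9,10}→1  {2,4,6,7,8,9,10}→4  {2,5,6,7,8,9,10}→4  {4,5,6,7,8,9,10}→12
  8 left: {0,2,4,6,7,8,9,10}→5  {0,2,5,6,7,8,9,10}→5  {2,4,5,6,7,8,9,10}→20  {3,4,5,6,7,8,9,10}→12
  9 left: {0,2,4,5,6,7,8,9,10}→30  {1,3,4,5,6,7,8,9,10}→12  {2,3,4,5,6,7,8,9,10}→32
  placing 0:u first → 44 extensions
  placing 1:a first → 62 extensions
total linear extensions = 106

106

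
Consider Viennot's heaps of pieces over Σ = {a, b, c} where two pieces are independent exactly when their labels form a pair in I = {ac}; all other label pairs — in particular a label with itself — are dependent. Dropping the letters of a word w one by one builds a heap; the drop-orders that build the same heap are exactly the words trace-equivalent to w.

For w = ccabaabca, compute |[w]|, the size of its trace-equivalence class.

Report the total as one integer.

6

0(c) covers ∅
1(c) covers 0:c
2(a) covers ∅
3(b) covers 1:c, 2:a
4(a) covers 3:b
5(a) covers 4:a
6(b) covers 5:a
7(c) covers 6:b
8(a) covers 6:b
floor of heap: 0:c, 2:a
completions by unplaced set U, small U first (add the entries for U minus each lowest piece of U):
  |U|=1: {7}:1  {8}:1
  |U|=2: {7,8}:2
  |U|=3: {6,7,8}:2
  |U|=4: {5,6,7,8}:2
  |U|=5: {4,5,6,7,8}:2
  |U|=6: {3,4,5,6,7,8}:2
  |U|=7: {1,3,4,5,6,7,8}:2  {2,3,4,5,6,7,8}:2
  start at 0(c): 4
  start at 2(a): 2
sum over floor = 6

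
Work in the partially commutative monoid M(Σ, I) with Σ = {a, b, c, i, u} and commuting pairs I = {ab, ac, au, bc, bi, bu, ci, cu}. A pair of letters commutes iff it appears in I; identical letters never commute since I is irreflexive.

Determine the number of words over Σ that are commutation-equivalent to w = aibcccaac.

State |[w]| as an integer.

0(a) covers ∅
1(i) covers 0:a
2(b) covers ∅
3(c) covers ∅
4(c) covers 3:c
5(c) covers 4:c
6(a) covers 1:i
7(a) covers 6:a
8(c) covers 5:c
floor of heap: 0:a, 2:b, 3:c
completions by unplaced set U, small U first (add the entries for U minus each lowest piece of U):
  |U|=1: {2}:1  {7}:1  {8}:1
  |U|=2: {2,7}:2  {2,8}:2  {5,8}:1  {6,7}:1  {7,8}:2
  |U|=3: {1,6,7}:1  {2,5,8}:3  {2,6,7}:3  {2,7,8}:6  {4,5,8}:1  {5,7,8}:3  {6,7,8}:3
  |U|=4: {0,1,6,7}:1  {1,2,6,7}:4  {1,6,7,8}:4  {2,4,5,8}:4  {2,5,7,8}:12  {2,6,7,8}:12  {3,4,5,8}:1  {4,5,7,8}:4  {5,6,7,8}:6
  |U|=5: {0,1,2,6,7}:5  {0,1,6,7,8}:5  {1,2,6,7,8}:20  {1,5,6,7,8}:10  {2,3,4,5,8}:5  {2,4,5,7,8}:20  {2,5,6,7,8}:30  {3,4,5,7,8}:5  {4,5,6,7,8}:10
  |U|=6: {0,1,2,6,7,8}:30  {0,1,5,6,7,8}:15  {1,2,5,6,7,8}:60  {1,4,5,6,7,8}:20  {2,3,4,5,7,8}:30  {2,4,5,6,7,8}:60  {3,4,5,6,7,8}:15
  |U|=7: {0,1,2,5,6,7,8}:105  {0,1,4,5,6,7,8}:35  {1,2,4,5,6,7,8}:140  {1,3,4,5,6,7,8}:35  {2,3,4,5,6,7,8}:105
  start at 0(a): 280
  start at 2(b): 70
  start at 3(c): 280
sum over floor = 630

630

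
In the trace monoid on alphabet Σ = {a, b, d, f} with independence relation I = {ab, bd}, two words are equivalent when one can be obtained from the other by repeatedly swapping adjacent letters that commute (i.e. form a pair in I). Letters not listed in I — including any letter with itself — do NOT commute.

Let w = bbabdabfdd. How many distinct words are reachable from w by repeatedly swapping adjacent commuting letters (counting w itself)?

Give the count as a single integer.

35

piece 0:b — minimal
piece 1:b rests on {0:b}
piece 2:a — minimal
piece 3:b rests on {1:b}
piece 4:d rests on {2:a}
piece 5:a rests on {4:d}
piece 6:b rests on {3:b}
piece 7:f rests on {5:a, 6:b}
piece 8:d rests on {7:f}
piece 9:d rests on {8:d}
minimal pieces: {0:b, 2:a}
ways to finish when only these pieces remain (= sum over removing one remaining piece with nothing left below it):
  1 left: {9}→1
  2 left: {8,9}→1
  3 left: {7,8,9}→1
  4 left: {5,7,8,9}→1  {6,7,8,9}→1
  5 left: {3,6,7,8,9}→1  {4,5,7,8,9}→1  {5,6,7,8,9}→2
  6 left: {1,3,6,7,8,9}→1  {2,4,5,7,8,9}→1  {3,5,6,7,8,9}→3  {4,5,6,7,8,9}→3
  7 left: {0,1,3,6,7,8,9}→1  {1,3,5,6,7,8,9}→4  {2,4,5,6,7,8,9}→4  {3,4,5,6,7,8,9}→6
  8 left: {0,1,3,5,6,7,8,9}→5  {1,3,4,5,6,7,8,9}→10  {2,3,4,5,6,7,8,9}→10
  placing 0:b first → 20 extensions
  placing 2:a first → 15 extensions
total linear extensions = 35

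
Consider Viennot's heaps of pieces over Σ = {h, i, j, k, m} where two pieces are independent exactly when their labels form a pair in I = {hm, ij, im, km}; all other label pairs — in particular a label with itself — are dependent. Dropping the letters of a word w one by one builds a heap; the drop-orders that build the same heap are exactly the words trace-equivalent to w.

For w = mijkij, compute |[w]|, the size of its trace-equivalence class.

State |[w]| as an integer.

6

piece 0:m — minimal
piece 1:i — minimal
piece 2:j rests on {0:m}
piece 3:k rests on {1:i, 2:j}
piece 4:i rests on {3:k}
piece 5:j rests on {3:k}
minimal pieces: {0:m, 1:i}
ways to finish when only these pieces remain (= sum over removing one remaining piece with nothing left below it):
  1 left: {4}→1  {5}→1
  2 left: {4,5}→2
  3 left: {3,4,5}→2
  4 left: {1,3,4,5}→2  {2,3,4,5}→2
  placing 0:m first → 4 extensions
  placing 1:i first → 2 extensions
total linear extensions = 6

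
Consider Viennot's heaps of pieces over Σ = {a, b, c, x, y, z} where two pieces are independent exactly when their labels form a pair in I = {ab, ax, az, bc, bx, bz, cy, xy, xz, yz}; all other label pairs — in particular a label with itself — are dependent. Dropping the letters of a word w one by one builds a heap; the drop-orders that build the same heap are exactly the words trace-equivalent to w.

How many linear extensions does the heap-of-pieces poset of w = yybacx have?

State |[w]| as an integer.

4

0(y) covers ∅
1(y) covers 0:y
2(b) covers 1:y
3(a) covers 1:y
4(c) covers 3:a
5(x) covers 4:c
floor of heap: 0:y
completions by unplaced set U, small U first (add the entries for U minus each lowest piece of U):
  |U|=1: {2}:1  {5}:1
  |U|=2: {2,5}:2  {4,5}:1
  |U|=3: {2,4,5}:3  {3,4,5}:1
  |U|=4: {2,3,4,5}:4
  start at 0(y): 4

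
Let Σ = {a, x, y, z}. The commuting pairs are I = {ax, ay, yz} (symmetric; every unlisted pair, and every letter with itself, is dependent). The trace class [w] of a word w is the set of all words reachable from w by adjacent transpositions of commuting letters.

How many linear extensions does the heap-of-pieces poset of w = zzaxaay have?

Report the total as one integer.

piece 0:z — minimal
piece 1:z rests on {0:z}
piece 2:a rests on {1:z}
piece 3:x rests on {1:z}
piece 4:a rests on {2:a}
piece 5:a rests on {4:a}
piece 6:y rests on {3:x}
minimal pieces: {0:z}
ways to finish when only these pieces remain (= sum over removing one remaining piece with nothing left below it):
  1 left: {5}→1  {6}→1
  2 left: {3,6}→1  {4,5}→1  {5,6}→2
  3 left: {2,4,5}→1  {3,5,6}→3  {4,5,6}→3
  4 left: {2,4,5,6}→4  {3,4,5,6}→6
  5 left: {2,3,4,5,6}→10
  placing 0:z first → 10 extensions

10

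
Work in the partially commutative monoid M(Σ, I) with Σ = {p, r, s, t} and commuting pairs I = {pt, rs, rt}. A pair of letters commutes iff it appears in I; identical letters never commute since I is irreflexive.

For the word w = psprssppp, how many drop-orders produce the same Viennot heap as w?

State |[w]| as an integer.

3

drop 0:p onto floor
drop 1:s onto {0:p}
drop 2:p onto {1:s}
drop 3:r onto {2:p}
drop 4:s onto {2:p}
drop 5:s onto {4:s}
drop 6:p onto {3:r, 5:s}
drop 7:p onto {6:p}
drop 8:p onto {7:p}
ground layer = {0:p}
drop-orders for the pieces not yet dropped (sum over which currently-grounded one goes next):
  1 to go: {8} 1
  2 to go: {7,8} 1
  3 to go: {6,7,8} 1
  4 to go: {3,6,7,8} 1  {5,6,7,8} 1
  5 to go: {3,5,6,7,8} 2  {4,5,6,7,8} 1
  6 to go: {3,4,5,6,7,8} 3
  7 to go: {2,3,4,5,6,7,8} 3
  if 0:p drops first: 3 orders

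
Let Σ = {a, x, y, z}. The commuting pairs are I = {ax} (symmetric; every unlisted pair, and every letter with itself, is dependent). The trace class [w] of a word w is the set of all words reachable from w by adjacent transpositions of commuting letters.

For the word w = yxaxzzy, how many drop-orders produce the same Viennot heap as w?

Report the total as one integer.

3

0(y) covers ∅
1(x) covers 0:y
2(a) covers 0:y
3(x) covers 1:x
4(z) covers 2:a, 3:x
5(z) covers 4:z
6(y) covers 5:z
floor of heap: 0:y
completions by unplaced set U, small U first (add the entries for U minus each lowest piece of U):
  |U|=1: {6}:1
  |U|=2: {5,6}:1
  |U|=3: {4,5,6}:1
  |U|=4: {2,4,5,6}:1  {3,4,5,6}:1
  |U|=5: {1,3,4,5,6}:1  {2,3,4,5,6}:2
  start at 0(y): 3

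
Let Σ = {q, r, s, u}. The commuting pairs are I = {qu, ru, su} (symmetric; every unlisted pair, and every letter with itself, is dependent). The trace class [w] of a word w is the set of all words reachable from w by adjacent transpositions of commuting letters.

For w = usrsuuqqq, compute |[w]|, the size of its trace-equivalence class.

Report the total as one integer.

84

drop 0:u onto floor
drop 1:s onto floor
drop 2:r onto {1:s}
drop 3:s onto {2:r}
drop 4:u onto {0:u}
drop 5:u onto {4:u}
drop 6:q onto {3:s}
drop 7:q onto {6:q}
drop 8:q onto {7:q}
ground layer = {0:u, 1:s}
drop-orders for the pieces not yet dropped (sum over which currently-grounded one goes next):
  1 to go: {5} 1  {8} 1
  2 to go: {4,5} 1  {5,8} 2  {7,8} 1
  3 to go: {0,4,5} 1  {4,5,8} 3  {5,7,8} 3  {6,7,8} 1
  4 to go: {0,4,5,8} 4  {3,6,7,8} 1  {4,5,7,8} 6  {5,6,7,8} 4
  5 to go: {0,4,5,7,8} 10  {2,3,6,7,8} 1  {3,5,6,7,8} 5  {4,5,6,7,8} 10
  6 to go: {0,4,5,6,7,8} 20  {1,2,3,6,7,8} 1  {2,3,5,6,7,8} 6  {3,4,5,6,7,8} 15
  7 to go: {0,3,4,5,6,7,8} 35  {1,2,3,5,6,7,8} 7  {2,3,4,5,6,7,8} 21
  if 0:u drops first: 28 orders
  if 1:s drops first: 56 orders
heap linearizations: 84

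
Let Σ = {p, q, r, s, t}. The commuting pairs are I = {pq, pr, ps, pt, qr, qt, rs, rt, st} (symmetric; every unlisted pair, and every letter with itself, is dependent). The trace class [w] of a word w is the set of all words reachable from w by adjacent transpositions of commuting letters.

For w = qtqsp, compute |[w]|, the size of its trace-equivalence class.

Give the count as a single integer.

drop 0:q onto floor
drop 1:t onto floor
drop 2:q onto {0:q}
drop 3:s onto {2:q}
drop 4:p onto floor
ground layer = {0:q, 1:t, 4:p}
drop-orders for the pieces not yet dropped (sum over which currently-grounded one goes next):
  1 to go: {1} 1  {3} 1  {4} 1
  2 to go: {1,3} 2  {1,4} 2  {2,3} 1  {3,4} 2
  3 to go: {0,2,3} 1  {1,2,3} 3  {1,3,4} 6  {2,3,4} 3
  if 0:q drops first: 12 orders
  if 1:t drops first: 4 orders
  if 4:p drops first: 4 orders
heap linearizations: 20

20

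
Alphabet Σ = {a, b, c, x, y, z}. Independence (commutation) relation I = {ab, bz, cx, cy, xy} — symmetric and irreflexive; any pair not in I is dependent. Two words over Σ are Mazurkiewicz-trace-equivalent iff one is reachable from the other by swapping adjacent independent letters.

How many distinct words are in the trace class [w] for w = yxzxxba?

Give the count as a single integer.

4

#0=y has no predecessor
#1=x has no predecessor
#2=z depends on [0:y, 1:x]
#3=x depends on [2:z]
#4=x depends on [3:x]
#5=b depends on [4:x]
#6=a depends on [4:x]
sources: [0:y, 1:x]
N(rest) = Σ N(rest − s) over sources s of rest; N(one piece) = 1:
  size 1 → [5]=1  [6]=1
  size 2 → [5,6]=2
  size 3 → [4,5,6]=2
  size 4 → [3,4,5,6]=2
  size 5 → [2,3,4,5,6]=2
  first=0(y) contributes 2
  first=1(x) contributes 2
|[w]| = 4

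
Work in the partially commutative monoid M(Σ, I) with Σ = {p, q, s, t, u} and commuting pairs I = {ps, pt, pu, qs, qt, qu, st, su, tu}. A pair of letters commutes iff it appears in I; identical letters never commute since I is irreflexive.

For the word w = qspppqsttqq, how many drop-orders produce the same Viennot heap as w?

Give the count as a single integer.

drop 0:q onto floor
drop 1:s onto floor
drop 2:p onto {0:q}
drop 3:p onto {2:p}
drop 4:p onto {3:p}
drop 5:q onto {4:p}
drop 6:s onto {1:s}
drop 7:t onto floor
drop 8:t onto {7:t}
drop 9:q onto {5:q}
drop 10:q onto {9:q}
ground layer = {0:q, 1:s, 7:t}
drop-orders for the pieces not yet dropped (sum over which currently-grounded one goes next):
  1 to go: {6} 1  {8} 1  {10} 1
  2 to go: {1,6} 1  {6,8} 2  {6,10} 2  {7,8} 1  {8,10} 2  {9,10} 1
  3 to go: {1,6,8} 3  {1,6,10} 3  {5,9,10} 1  {6,7,8} 3  {6,8,10} 6  {6,9,10} 3  {7,8,10} 3  {8,9,10} 3
  4 to go: {1,6,7,8} 6  {1,6,8,10} 12  {1,6,9,10} 6  {4,5,9,10} 1  {5,6,9,10} 4  {5,8,9,10} 4  {6,7,8,10} 12  {6,8,9,10} 12  {7,8,9,10} 6
  5 to go: {1,5,6,9,10} 10  {1,6,7,8,10} 30  {1,6,8,9,10} 30  {3,4,5,9,10} 1  {4,5,6,9,10} 5  {4,5,8,9,10} 5  {5,6,8,9,10} 20  {5,7,8,9,10} 10  {6,7,8,9,10} 30
  6 to go: {1,4,5,6,9,10} 15  {1,5,6,8,9,10} 60  {1,6,7,8,9,10} 90  {2,3,4,5,9,10} 1  {3,4,5,6,9,10} 6  {3,4,5,8,9,10} 6  {4,5,6,8,9,10} 30  {4,5,7,8,9,10} 15  {5,6,7,8,9,10} 60
  7 to go: {0,2,3,4,5,9,10} 1  {1,3,4,5,6,9,10} 21  {1,4,5,6,8,9,10} 105  {1,5,6,7,8,9,10} 210  {2,3,4,5,6,9,10} 7  {2,3,4,5,8,9,10} 7  {3,4,5,6,8,9,10} 42  {3,4,5,7,8,9,10} 21  {4,5,6,7,8,9,10} 105
  8 to go: {0,2,3,4,5,6,9,10} 8  {0,2,3,4,5,8,9,10} 8  {1,2,3,4,5,6,9,10} 28  {1,3,4,5,6,8,9,10} 168  {1,4,5,6,7,8,9,10} 420  {2,3,4,5,6,8,9,10} 56  {2,3,4,5,7,8,9,10} 28  {3,4,5,6,7,8,9,10} 168
  9 to go: {0,1,2,3,4,5,6,9,10} 36  {0,2,3,4,5,6,8,9,10} 72  {0,2,3,4,5,7,8,9,10} 36  {1,2,3,4,5,6,8,9,10} 252  {1,3,4,5,6,7,8,9,10} 756  {2,3,4,5,6,7,8,9,10} 252
  if 0:q drops first: 1260 orders
  if 1:s drops first: 360 orders
  if 7:t drops first: 360 orders
heap linearizations: 1980

1980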